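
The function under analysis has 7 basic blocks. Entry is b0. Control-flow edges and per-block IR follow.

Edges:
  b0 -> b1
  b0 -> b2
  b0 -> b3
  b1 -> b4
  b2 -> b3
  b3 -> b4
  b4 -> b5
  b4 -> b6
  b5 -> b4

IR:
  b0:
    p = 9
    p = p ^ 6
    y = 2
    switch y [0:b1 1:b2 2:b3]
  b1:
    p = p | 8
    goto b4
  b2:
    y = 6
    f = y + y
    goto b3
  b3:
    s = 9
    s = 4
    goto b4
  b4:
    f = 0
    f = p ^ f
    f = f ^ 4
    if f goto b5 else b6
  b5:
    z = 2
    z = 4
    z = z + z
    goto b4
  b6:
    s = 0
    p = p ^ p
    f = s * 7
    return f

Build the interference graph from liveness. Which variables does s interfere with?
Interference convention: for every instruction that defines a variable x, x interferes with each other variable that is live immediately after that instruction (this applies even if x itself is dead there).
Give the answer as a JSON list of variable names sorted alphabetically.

Block summaries:
  b0 def {p,y} use ∅
  b1 def {p} use {p}
  b2 def {f,y} use ∅
  b3 def {s} use ∅
  b4 def {f} use {p}
  b5 def {z} use ∅
  b6 def {f,p,s} use {p}

Liveness:
  live b0: ∅→{p}
  live b1: {p}→{p}
  live b2: {p}→{p}
  live b3: {p}→{p}
  live b4: {p}→{p}
  live b5: {p}→{p}
  live b6: {p}→∅

Interference:
  f: {p}
  p: {f,s,y,z}
  s: {p}
  y: {p}
  z: {p}

N(s) = ["p"]

Answer: ["p"]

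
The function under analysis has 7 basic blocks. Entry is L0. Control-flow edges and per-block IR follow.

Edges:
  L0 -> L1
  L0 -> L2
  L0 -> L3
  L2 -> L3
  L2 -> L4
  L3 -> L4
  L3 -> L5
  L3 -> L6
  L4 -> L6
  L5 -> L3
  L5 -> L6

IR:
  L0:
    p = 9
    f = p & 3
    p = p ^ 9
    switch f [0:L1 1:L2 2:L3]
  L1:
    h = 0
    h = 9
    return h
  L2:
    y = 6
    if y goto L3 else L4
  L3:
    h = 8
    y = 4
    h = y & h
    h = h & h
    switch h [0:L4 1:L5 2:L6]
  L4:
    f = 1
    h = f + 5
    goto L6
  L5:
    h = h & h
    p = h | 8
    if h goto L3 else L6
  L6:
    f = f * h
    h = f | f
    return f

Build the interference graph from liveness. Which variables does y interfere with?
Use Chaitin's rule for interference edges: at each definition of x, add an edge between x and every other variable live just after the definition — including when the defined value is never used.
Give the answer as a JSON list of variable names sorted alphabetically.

Block summaries:
  L0: def={f,p} ue=∅
  L1: def={h} ue=∅
  L2: def={y} ue=∅
  L3: def={h,y} ue=∅
  L4: def={f,h} ue=∅
  L5: def={h,p} ue={h}
  L6: def={f,h} ue={f,h}

Liveness:
  L0: in=∅ out={f}
  L1: in=∅ out=∅
  L2: in={f} out={f}
  L3: in={f} out={f,h}
  L4: in=∅ out={f,h}
  L5: in={f,h} out={f,h}
  L6: in={f,h} out=∅

Conflict graph:
  f↔{h,p,y}
  h↔{f,p,y}
  p↔{f,h}
  y↔{f,h}

N(y) = ["f", "h"]

Answer: ["f", "h"]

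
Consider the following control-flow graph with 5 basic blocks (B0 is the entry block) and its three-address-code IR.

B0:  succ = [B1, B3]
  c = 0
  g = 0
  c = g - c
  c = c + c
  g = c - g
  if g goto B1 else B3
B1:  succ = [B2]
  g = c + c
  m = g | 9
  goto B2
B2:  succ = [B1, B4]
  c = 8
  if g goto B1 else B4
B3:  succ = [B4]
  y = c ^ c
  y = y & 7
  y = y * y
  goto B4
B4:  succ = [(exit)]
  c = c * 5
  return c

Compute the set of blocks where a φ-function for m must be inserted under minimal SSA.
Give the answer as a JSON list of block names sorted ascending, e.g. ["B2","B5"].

idom tree: B1←B0 B2←B1 B3←B0 B4←B0
Join-block Dom:
  B1: preds {B0,B2}: {B0} ∩ {B0,B1,B2} = {B0}; idom=B0
  B4: preds {B2,B3}: {B0,B1,B2} ∩ {B0,B3} = {B0}; idom=B0

DF derivation:
  join B1 pred B0: · stop@B0
  join B1 pred B2: B2→B1 stop@B0
  join B4 pred B2: B2→B1 stop@B0
  join B4 pred B3: B3 stop@B0
  DF(B0)=∅
  DF(B1)={B1,B4}
  DF(B2)={B1,B4}
  DF(B3)={B4}
  DF(B4)=∅

φ for m: defs {B1}
  DF⁺ = {B1,B4}

Answer: ["B1", "B4"]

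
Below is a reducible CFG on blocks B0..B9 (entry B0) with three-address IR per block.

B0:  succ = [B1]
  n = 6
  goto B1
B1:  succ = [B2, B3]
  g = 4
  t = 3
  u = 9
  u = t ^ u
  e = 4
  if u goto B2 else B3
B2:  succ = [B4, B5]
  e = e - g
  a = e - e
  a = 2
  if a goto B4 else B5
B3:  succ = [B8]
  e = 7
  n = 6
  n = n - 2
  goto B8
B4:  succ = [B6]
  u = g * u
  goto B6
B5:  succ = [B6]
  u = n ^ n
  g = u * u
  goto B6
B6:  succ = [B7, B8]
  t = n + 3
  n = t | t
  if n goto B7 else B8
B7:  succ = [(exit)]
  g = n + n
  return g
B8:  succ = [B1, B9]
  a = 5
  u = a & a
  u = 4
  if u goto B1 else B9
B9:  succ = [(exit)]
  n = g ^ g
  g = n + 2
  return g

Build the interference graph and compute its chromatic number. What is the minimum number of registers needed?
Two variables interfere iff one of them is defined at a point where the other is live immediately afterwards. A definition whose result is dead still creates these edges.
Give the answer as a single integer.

Block summaries:
  B0: {n} / ∅
  B1: {e,g,t,u} / ∅
  B2: {a,e} / {e,g}
  B3: {e,n} / ∅
  B4: {u} / {g,u}
  B5: {g,u} / {n}
  B6: {n,t} / {n}
  B7: {g} / {n}
  B8: {a,u} / ∅
  B9: {g,n} / {g}

Live sets:
  B0: in=∅ out={n}
  B1: in={n} out={e,g,n,u}
  B2: in={e,g,n,u} out={g,n,u}
  B3: in={g} out={g,n}
  B4: in={g,n,u} out={g,n}
  B5: in={n} out={g,n}
  B6: in={g,n} out={g,n}
  B7: in={n} out=∅
  B8: in={g,n} out={g,n}
  B9: in={g} out=∅

Conflict graph:
  a: {g,n,u}
  e: {g,n,u}
  g: {a,e,n,t,u}
  n: {a,e,g,t,u}
  t: {g,n,u}
  u: {a,e,g,n,t}

Registers:
  lower bound: {a,g,n,u} mutually conflict ⇒ χ ≥ 4
  4-colouring: r0={g}  r1={n}  r2={u}  r3={a,e,t}
  χ = 4

Answer: 4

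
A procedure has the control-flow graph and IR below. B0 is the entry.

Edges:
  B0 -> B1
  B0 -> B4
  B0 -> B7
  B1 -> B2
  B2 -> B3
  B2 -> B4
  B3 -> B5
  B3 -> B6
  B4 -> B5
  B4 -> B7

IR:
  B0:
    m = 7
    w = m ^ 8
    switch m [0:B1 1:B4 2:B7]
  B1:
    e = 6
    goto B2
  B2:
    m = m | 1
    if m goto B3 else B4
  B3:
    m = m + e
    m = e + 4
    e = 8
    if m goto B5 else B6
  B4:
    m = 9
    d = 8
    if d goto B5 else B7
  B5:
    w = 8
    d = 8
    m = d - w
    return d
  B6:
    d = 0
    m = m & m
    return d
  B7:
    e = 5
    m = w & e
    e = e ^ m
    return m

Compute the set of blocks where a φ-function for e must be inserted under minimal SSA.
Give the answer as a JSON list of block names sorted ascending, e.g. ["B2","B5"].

idom tree: B1←B0 B2←B1 B3←B2 B4←B0 B5←B0 B6←B3 B7←B0
Dom at joins:
  B4: preds {B0,B2}: {B0} ∩ {B0,B1,B2} = {B0}; idom=B0
  B5: preds {B3,B4}: {B0,B1,B2,B3} ∩ {B0,B4} = {B0}; idom=B0
  B7: preds {B0,B4}: {B0} ∩ {B0,B4} = {B0}; idom=B0

Frontier:
  join B4 pred B0: · stop@B0
  join B4 pred B2: B2→B1 stop@B0
  join B5 pred B3: B3→B2→B1 stop@B0
  join B5 pred B4: B4 stop@B0
  join B7 pred B0: · stop@B0
  join B7 pred B4: B4 stop@B0
  B0 → ∅
  B1 → {B4,B5}
  B2 → {B4,B5}
  B3 → {B5}
  B4 → {B5,B7}
  B5 → ∅
  B6 → ∅
  B7 → ∅

φ for e: defs {B1,B3,B7}
  DF⁺ = {B4,B5,B7}

Answer: ["B4", "B5", "B7"]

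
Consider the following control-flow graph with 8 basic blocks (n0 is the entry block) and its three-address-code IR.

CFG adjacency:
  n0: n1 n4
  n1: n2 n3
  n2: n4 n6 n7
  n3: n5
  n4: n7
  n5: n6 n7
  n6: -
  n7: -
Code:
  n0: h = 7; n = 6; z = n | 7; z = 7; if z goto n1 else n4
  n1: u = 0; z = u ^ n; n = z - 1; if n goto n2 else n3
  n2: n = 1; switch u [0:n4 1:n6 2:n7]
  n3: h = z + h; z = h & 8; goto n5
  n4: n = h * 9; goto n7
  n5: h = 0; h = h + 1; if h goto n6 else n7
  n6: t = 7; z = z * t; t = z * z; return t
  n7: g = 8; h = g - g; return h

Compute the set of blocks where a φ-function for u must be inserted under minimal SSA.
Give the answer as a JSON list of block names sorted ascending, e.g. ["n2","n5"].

idom tree: n1←n0 n2←n1 n3←n1 n4←n0 n5←n3 n6←n1 n7←n0
Join-block Dom:
  n4: preds {n0,n2}: {n0} ∩ {n0,n1,n2} = {n0}; idom=n0
  n6: preds {n2,n5}: {n0,n1,n2} ∩ {n0,n1,n3,n5} = {n0,n1}; idom=n1
  n7: preds {n2,n4,n5}: {n0,n1,n2} ∩ {n0,n4} ∩ {n0,n1,n3,n5} = {n0}; idom=n0

Frontier:
  n4←n0: walk · to n0
  n4←n2: walk n2→n1 to n0
  n6←n2: walk n2 to n1
  n6←n5: walk n5→n3 to n1
  n7←n2: walk n2→n1 to n0
  n7←n4: walk n4 to n0
  n7←n5: walk n5→n3→n1 to n0
  n0: DF=∅
  n1: DF={n4,n7}
  n2: DF={n4,n6,n7}
  n3: DF={n6,n7}
  n4: DF={n7}
  n5: DF={n6,n7}
  n6: DF=∅
  n7: DF=∅

φ for u: defs {n1}
  DF⁺ = {n4,n7}

Answer: ["n4", "n7"]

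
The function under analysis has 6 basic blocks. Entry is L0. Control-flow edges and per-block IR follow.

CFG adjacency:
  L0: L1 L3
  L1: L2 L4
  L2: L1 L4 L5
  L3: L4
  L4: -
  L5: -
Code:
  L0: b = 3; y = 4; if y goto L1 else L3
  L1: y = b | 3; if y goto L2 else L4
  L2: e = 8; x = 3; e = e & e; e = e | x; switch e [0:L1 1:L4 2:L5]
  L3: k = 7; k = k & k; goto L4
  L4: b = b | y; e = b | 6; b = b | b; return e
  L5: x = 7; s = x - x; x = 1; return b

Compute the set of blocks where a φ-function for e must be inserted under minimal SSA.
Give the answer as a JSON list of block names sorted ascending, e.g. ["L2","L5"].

idom tree: L1←L0 L2←L1 L3←L0 L4←L0 L5←L2
Join-block Dom:
  L1: preds {L0,L2}: {L0} ∩ {L0,L1,L2} = {L0}; idom=L0
  L4: preds {L1,L2,L3}: {L0,L1} ∩ {L0,L1,L2} ∩ {L0,L3} = {L0}; idom=L0

DF derivation:
  L1←L0: walk · to L0
  L1←L2: walk L2→L1 to L0
  L4←L1: walk L1 to L0
  L4←L2: walk L2→L1 to L0
  L4←L3: walk L3 to L0
  L0: DF=∅
  L1: DF={L1,L4}
  L2: DF={L1,L4}
  L3: DF={L4}
  L4: DF=∅
  L5: DF=∅

φ for e: defs {L2,L4}
  DF⁺ = {L1,L4}

Answer: ["L1", "L4"]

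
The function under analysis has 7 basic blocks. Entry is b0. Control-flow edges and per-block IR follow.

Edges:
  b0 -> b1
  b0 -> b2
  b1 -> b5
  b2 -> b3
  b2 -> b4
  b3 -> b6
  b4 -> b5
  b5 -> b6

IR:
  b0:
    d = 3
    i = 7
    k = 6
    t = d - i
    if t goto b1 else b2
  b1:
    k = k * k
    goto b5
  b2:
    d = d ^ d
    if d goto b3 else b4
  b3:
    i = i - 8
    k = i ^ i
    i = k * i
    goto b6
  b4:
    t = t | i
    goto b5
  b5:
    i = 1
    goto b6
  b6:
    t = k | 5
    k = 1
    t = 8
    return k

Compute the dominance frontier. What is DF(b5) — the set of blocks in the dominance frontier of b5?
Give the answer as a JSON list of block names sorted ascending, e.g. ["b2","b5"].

idom tree: b1←b0 b2←b0 b3←b2 b4←b2 b5←b0 b6←b0
Dom at joins:
  b5: preds {b1,b4}: {b0,b1} ∩ {b0,b2,b4} = {b0}; idom=b0
  b6: preds {b3,b5}: {b0,b2,b3} ∩ {b0,b5} = {b0}; idom=b0

Frontier:
  join b5 pred b1: b1 stop@b0
  join b5 pred b4: b4→b2 stop@b0
  join b6 pred b3: b3→b2 stop@b0
  join b6 pred b5: b5 stop@b0
  b0 → ∅
  b1 → {b5}
  b2 → {b5,b6}
  b3 → {b6}
  b4 → {b5}
  b5 → {b6}
  b6 → ∅

DF(b5) = ["b6"]

Answer: ["b6"]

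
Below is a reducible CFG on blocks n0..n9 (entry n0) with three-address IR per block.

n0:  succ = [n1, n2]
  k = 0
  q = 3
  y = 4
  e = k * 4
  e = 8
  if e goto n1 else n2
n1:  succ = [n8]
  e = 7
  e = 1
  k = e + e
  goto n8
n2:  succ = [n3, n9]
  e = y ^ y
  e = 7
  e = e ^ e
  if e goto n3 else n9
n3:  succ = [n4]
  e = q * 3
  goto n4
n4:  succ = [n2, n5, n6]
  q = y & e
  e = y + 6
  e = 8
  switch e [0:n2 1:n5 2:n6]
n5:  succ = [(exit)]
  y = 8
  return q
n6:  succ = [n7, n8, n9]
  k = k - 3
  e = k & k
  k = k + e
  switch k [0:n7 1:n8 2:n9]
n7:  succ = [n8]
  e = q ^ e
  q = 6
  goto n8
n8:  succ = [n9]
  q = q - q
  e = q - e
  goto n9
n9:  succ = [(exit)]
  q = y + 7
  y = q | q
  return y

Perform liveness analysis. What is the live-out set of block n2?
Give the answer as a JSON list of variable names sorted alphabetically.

Block summaries:
  n0: {e,k,q,y} / ∅
  n1: {e,k} / ∅
  n2: {e} / {y}
  n3: {e} / {q}
  n4: {e,q} / {e,y}
  n5: {y} / {q}
  n6: {e,k} / {k}
  n7: {e,q} / {e,q}
  n8: {e,q} / {e,q}
  n9: {q,y} / {y}

Live sets:
  live n0: ∅→{k,q,y}
  live n1: {q,y}→{e,q,y}
  live n2: {k,q,y}→{k,q,y}
  live n3: {k,q,y}→{e,k,y}
  live n4: {e,k,y}→{k,q,y}
  live n5: {q}→∅
  live n6: {k,q,y}→{e,q,y}
  live n7: {e,q,y}→{e,q,y}
  live n8: {e,q,y}→{y}
  live n9: {y}→∅

live-out(n2) = ["k", "q", "y"]

Answer: ["k", "q", "y"]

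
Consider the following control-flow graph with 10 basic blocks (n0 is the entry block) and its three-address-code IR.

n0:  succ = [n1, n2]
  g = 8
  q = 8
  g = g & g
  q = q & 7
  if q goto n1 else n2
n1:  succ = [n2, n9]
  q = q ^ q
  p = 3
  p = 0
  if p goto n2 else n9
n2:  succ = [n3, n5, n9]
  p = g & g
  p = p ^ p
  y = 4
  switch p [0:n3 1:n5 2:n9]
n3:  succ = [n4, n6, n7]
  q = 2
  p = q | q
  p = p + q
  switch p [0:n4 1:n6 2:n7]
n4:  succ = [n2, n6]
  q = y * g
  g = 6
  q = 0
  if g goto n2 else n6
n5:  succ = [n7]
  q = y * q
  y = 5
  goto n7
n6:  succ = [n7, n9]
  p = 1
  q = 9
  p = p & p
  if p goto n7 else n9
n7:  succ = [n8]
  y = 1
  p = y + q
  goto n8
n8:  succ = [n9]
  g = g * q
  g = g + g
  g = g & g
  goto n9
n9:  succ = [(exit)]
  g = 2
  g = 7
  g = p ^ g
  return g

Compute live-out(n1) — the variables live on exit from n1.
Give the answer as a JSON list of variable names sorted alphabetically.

def/use:
  n0: def={g,q} ue=∅
  n1: def={p,q} ue={q}
  n2: def={p,y} ue={g}
  n3: def={p,q} ue=∅
  n4: def={g,q} ue={g,y}
  n5: def={q,y} ue={q,y}
  n6: def={p,q} ue=∅
  n7: def={p,y} ue={q}
  n8: def={g} ue={g,q}
  n9: def={g} ue={p}

Backward fixpoint:
  n0: in=∅ out={g,q}
  n1: in={g,q} out={g,p,q}
  n2: in={g,q} out={g,p,q,y}
  n3: in={g,y} out={g,q,y}
  n4: in={g,y} out={g,q}
  n5: in={g,q,y} out={g,q}
  n6: in={g} out={g,p,q}
  n7: in={g,q} out={g,p,q}
  n8: in={g,p,q} out={p}
  n9: in={p} out=∅

live-out(n1) = ["g", "p", "q"]

Answer: ["g", "p", "q"]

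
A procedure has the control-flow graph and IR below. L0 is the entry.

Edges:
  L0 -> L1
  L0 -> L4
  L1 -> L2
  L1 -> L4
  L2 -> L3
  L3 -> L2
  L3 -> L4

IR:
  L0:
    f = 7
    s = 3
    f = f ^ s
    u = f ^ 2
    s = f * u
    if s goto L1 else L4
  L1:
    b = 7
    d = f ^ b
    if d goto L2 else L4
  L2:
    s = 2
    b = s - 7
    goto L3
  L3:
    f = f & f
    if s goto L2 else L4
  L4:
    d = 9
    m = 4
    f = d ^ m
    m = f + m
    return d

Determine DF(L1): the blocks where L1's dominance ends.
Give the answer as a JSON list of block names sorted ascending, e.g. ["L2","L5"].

idom tree: L1←L0 L2←L1 L3←L2 L4←L0
Dom at joins:
  L2: preds {L1,L3}: {L0,L1} ∩ {L0,L1,L2,L3} = {L0,L1}; idom=L1
  L4: preds {L0,L1,L3}: {L0} ∩ {L0,L1} ∩ {L0,L1,L2,L3} = {L0}; idom=L0

DF derivation:
  L2←L1: walk · to L1
  L2←L3: walk L3→L2 to L1
  L4←L0: walk · to L0
  L4←L1: walk L1 to L0
  L4←L3: walk L3→L2→L1 to L0
  DF(L0)=∅
  DF(L1)={L4}
  DF(L2)={L2,L4}
  DF(L3)={L2,L4}
  DF(L4)=∅

DF(L1) = ["L4"]

Answer: ["L4"]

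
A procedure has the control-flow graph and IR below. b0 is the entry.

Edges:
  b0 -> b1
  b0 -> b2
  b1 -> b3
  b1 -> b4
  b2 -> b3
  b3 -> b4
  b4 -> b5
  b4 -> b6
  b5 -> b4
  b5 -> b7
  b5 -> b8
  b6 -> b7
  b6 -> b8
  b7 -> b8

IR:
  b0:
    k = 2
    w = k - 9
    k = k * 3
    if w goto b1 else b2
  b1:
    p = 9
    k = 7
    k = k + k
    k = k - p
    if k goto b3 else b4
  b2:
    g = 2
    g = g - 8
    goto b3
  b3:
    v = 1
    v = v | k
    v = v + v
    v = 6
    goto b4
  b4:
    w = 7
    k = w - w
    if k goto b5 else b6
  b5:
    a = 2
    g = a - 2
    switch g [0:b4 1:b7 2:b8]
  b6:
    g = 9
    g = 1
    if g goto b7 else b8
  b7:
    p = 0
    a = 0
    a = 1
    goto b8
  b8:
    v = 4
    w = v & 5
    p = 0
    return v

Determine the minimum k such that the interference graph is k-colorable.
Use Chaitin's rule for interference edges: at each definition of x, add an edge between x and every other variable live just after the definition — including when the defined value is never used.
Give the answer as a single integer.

Answer: 3

Working:
def/use:
  b0: {k,w} / ∅
  b1: {k,p} / ∅
  b2: {g} / ∅
  b3: {v} / {k}
  b4: {k,w} / ∅
  b5: {a,g} / ∅
  b6: {g} / ∅
  b7: {a,p} / ∅
  b8: {p,v,w} / ∅

Liveness:
  live b0: ∅→{k}
  live b1: ∅→{k}
  live b2: {k}→{k}
  live b3: {k}→∅
  live b4: ∅→∅
  live b5: ∅→∅
  live b6: ∅→∅
  live b7: ∅→∅
  live b8: ∅→∅

Interference:
  a — ∅
  g — {k}
  k — {g,p,v,w}
  p — {k,v}
  v — {k,p,w}
  w — {k,v}

Colouring:
  clique {k,p,v} ⇒ need ≥ 3
  3-colouring: R0={a,k}  R1={g,v}  R2={p,w}
  χ = 3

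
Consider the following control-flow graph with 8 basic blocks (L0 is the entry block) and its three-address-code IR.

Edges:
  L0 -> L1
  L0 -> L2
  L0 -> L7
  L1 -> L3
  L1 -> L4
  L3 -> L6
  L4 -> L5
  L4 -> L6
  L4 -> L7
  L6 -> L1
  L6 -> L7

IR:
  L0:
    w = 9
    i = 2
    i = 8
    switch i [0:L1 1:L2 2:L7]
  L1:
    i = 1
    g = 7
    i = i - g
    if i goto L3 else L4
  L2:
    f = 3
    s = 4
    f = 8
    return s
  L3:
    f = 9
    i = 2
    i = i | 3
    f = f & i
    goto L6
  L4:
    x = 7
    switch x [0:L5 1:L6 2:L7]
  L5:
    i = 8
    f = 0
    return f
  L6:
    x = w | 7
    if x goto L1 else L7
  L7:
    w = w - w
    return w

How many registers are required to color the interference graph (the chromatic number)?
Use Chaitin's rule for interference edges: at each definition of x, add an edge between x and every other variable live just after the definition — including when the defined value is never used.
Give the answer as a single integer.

Per-block:
  L0 def {i,w} use ∅
  L1 def {g,i} use ∅
  L2 def {f,s} use ∅
  L3 def {f,i} use ∅
  L4 def {x} use ∅
  L5 def {f,i} use ∅
  L6 def {x} use {w}
  L7 def {w} use {w}

Liveness:
  live L0: ∅→{w}
  live L1: {w}→{w}
  live L2: ∅→∅
  live L3: {w}→{w}
  live L4: {w}→{w}
  live L5: ∅→∅
  live L6: {w}→{w}
  live L7: {w}→∅

Conflict graph:
  f — {i,s,w}
  g — {i,w}
  i — {f,g,w}
  s — {f}
  w — {f,g,i,x}
  x — {w}

Registers:
  clique {f,i,w} ⇒ need ≥ 3
  assign f→c1 g→c1 i→c2 s→c0 w→c0 x→c1 — no edge inside a register ⇒ χ ≤ 3
  χ = 3

Answer: 3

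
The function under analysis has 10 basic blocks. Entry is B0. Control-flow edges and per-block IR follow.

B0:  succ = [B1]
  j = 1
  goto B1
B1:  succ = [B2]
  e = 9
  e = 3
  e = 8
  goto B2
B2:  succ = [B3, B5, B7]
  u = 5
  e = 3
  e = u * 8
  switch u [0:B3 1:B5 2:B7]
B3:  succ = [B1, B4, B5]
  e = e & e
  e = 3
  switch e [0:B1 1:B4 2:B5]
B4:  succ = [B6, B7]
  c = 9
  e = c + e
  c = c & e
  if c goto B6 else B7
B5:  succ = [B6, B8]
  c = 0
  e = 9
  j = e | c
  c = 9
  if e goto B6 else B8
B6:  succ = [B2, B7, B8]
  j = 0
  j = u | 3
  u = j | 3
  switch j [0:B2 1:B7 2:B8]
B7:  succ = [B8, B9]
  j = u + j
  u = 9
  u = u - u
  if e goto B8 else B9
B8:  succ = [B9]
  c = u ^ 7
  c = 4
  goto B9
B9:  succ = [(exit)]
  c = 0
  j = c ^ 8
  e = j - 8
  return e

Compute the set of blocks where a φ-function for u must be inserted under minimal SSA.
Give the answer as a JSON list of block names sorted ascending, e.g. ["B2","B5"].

Answer: ["B1", "B2", "B7", "B8", "B9"]

Derivation:
idom tree: B1←B0 B2←B1 B3←B2 B4←B3 B5←B2 B6←B2 B7←B2 B8←B2 B9←B2
Join-block Dom:
  B1: preds {B0,B3}: {B0} ∩ {B0,B1,B2,B3} = {B0}; idom=B0
  B2: preds {B1,B6}: {B0,B1} ∩ {B0,B1,B2,B6} = {B0,B1}; idom=B1
  B5: preds {B2,B3}: {B0,B1,B2} ∩ {B0,B1,B2,B3} = {B0,B1,B2}; idom=B2
  B6: preds {B4,B5}: {B0,B1,B2,B3,B4} ∩ {B0,B1,B2,B5} = {B0,B1,B2}; idom=B2
  B7: preds {B2,B4,B6}: {B0,B1,B2} ∩ {B0,B1,B2,B3,B4} ∩ {B0,B1,B2,B6} = {B0,B1,B2}; idom=B2
  B8: preds {B5,B6,B7}: {B0,B1,B2,B5} ∩ {B0,B1,B2,B6} ∩ {B0,B1,B2,B7} = {B0,B1,B2}; idom=B2
  B9: preds {B7,B8}: {B0,B1,B2,B7} ∩ {B0,B1,B2,B8} = {B0,B1,B2}; idom=B2

DF derivation:
  join B1 pred B0: · stop@B0
  join B1 pred B3: B3→B2→B1 stop@B0
  join B2 pred B1: · stop@B1
  join B2 pred B6: B6→B2 stop@B1
  join B5 pred B2: · stop@B2
  join B5 pred B3: B3 stop@B2
  join B6 pred B4: B4→B3 stop@B2
  join B6 pred B5: B5 stop@B2
  join B7 pred B2: · stop@B2
  join B7 pred B4: B4→B3 stop@B2
  join B7 pred B6: B6 stop@B2
  join B8 pred B5: B5 stop@B2
  join B8 pred B6: B6 stop@B2
  join B8 pred B7: B7 stop@B2
  join B9 pred B7: B7 stop@B2
  join B9 pred B8: B8 stop@B2
  DF(B0)=∅
  DF(B1)={B1}
  DF(B2)={B1,B2}
  DF(B3)={B1,B5,B6,B7}
  DF(B4)={B6,B7}
  DF(B5)={B6,B8}
  DF(B6)={B2,B7,B8}
  DF(B7)={B8,B9}
  DF(B8)={B9}
  DF(B9)=∅

φ for u: defs {B2,B6,B7}
  DF⁺ = {B1,B2,B7,B8,B9}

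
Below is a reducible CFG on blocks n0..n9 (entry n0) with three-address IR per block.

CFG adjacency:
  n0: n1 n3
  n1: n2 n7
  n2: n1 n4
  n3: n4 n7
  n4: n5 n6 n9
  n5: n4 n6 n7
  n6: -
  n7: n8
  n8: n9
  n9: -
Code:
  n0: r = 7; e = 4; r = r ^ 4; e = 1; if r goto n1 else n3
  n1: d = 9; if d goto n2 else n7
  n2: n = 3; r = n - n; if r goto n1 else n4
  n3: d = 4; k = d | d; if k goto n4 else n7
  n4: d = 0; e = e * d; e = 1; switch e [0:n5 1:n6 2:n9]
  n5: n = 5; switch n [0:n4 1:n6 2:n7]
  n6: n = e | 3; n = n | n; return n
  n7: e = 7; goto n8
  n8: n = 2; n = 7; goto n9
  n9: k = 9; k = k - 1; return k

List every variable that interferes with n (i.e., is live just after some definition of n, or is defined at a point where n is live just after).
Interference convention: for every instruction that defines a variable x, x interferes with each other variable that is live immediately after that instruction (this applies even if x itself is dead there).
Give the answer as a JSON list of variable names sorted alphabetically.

Answer: ["e"]

Derivation:
Per-block:
  n0: {e,r} / ∅
  n1: {d} / ∅
  n2: {n,r} / ∅
  n3: {d,k} / ∅
  n4: {d,e} / {e}
  n5: {n} / ∅
  n6: {n} / {e}
  n7: {e} / ∅
  n8: {n} / ∅
  n9: {k} / ∅

Liveness:
  live n0: ∅→{e}
  live n1: {e}→{e}
  live n2: {e}→{e}
  live n3: {e}→{e}
  live n4: {e}→{e}
  live n5: {e}→{e}
  live n6: {e}→∅
  live n7: ∅→∅
  live n8: ∅→∅
  live n9: ∅→∅

Interfere edges:
  d↔{e}
  e↔{d,k,n,r}
  k↔{e}
  n↔{e}
  r↔{e}

N(n) = ["e"]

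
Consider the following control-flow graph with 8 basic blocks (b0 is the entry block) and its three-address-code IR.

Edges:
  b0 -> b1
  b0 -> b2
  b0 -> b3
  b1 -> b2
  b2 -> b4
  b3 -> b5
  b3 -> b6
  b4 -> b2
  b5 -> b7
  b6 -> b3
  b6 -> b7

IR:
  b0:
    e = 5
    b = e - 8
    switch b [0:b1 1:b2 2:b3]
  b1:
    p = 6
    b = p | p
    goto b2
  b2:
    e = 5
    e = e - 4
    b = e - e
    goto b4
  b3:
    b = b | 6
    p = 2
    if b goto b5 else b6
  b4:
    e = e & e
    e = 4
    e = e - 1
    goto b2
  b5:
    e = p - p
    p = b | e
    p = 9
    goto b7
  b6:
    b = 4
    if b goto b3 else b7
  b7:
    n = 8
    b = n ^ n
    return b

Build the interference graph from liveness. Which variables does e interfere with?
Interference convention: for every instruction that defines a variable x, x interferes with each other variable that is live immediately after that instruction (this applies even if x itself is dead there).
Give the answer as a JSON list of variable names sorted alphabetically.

Answer: ["b"]

Working:
def/use:
  b0: def={b,e} ue=∅
  b1: def={b,p} ue=∅
  b2: def={b,e} ue=∅
  b3: def={b,p} ue={b}
  b4: def={e} ue={e}
  b5: def={e,p} ue={b,p}
  b6: def={b} ue=∅
  b7: def={b,n} ue=∅

Live sets:
  live b0: ∅→{b}
  live b1: ∅→∅
  live b2: ∅→{e}
  live b3: {b}→{b,p}
  live b4: {e}→∅
  live b5: {b,p}→∅
  live b6: ∅→{b}
  live b7: ∅→∅

Interfere edges:
  b↔{e,p}
  e↔{b}
  n↔∅
  p↔{b}

N(e) = ["b"]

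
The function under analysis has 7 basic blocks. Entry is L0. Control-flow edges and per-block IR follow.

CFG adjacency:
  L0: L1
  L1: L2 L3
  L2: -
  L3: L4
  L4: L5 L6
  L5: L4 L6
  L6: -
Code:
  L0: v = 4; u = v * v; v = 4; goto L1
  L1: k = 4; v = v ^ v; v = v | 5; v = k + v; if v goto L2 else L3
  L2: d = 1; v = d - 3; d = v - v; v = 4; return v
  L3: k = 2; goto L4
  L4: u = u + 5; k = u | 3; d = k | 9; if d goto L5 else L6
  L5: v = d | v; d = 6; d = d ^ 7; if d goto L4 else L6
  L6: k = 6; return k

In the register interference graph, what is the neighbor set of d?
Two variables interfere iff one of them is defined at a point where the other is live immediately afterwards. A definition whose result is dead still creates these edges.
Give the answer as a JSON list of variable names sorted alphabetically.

Answer: ["u", "v"]

Working:
Per-block:
  L0 def {u,v} use ∅
  L1 def {k,v} use {v}
  L2 def {d,v} use ∅
  L3 def {k} use ∅
  L4 def {d,k,u} use {u}
  L5 def {d,v} use {d,v}
  L6 def {k} use ∅

Liveness:
  live L0: ∅→{u,v}
  live L1: {u,v}→{u,v}
  live L2: ∅→∅
  live L3: {u,v}→{u,v}
  live L4: {u,v}→{d,u,v}
  live L5: {d,u,v}→{u,v}
  live L6: ∅→∅

Conflict graph:
  d: {u,v}
  k: {u,v}
  u: {d,k,v}
  v: {d,k,u}

N(d) = ["u", "v"]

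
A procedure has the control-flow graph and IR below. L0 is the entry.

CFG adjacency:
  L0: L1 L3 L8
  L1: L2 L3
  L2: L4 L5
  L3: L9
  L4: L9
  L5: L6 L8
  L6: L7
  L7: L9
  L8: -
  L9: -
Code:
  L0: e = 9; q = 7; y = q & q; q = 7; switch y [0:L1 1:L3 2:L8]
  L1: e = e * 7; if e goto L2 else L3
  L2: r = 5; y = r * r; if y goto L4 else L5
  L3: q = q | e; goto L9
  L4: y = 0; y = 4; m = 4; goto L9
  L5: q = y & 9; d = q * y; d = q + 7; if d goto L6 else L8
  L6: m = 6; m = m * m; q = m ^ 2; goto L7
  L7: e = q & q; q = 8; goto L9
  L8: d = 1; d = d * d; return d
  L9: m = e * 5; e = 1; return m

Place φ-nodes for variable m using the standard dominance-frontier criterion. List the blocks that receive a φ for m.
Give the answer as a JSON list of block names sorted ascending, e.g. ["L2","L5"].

idom tree: L1←L0 L2←L1 L3←L0 L4←L2 L5←L2 L6←L5 L7←L6 L8←L0 L9←L0
Dom∩ at merges:
  L3: preds {L0,L1}: {L0} ∩ {L0,L1} = {L0}; idom=L0
  L8: preds {L0,L5}: {L0} ∩ {L0,L1,L2,L5} = {L0}; idom=L0
  L9: preds {L3,L4,L7}: {L0,L3} ∩ {L0,L1,L2,L4} ∩ {L0,L1,L2,L5,L6,L7} = {L0}; idom=L0

DF walk-up:
  join L3 pred L0: · stop@L0
  join L3 pred L1: L1 stop@L0
  join L8 pred L0: · stop@L0
  join L8 pred L5: L5→L2→L1 stop@L0
  join L9 pred L3: L3 stop@L0
  join L9 pred L4: L4→L2→L1 stop@L0
  join L9 pred L7: L7→L6→L5→L2→L1 stop@L0
  DF(L0)=∅
  DF(L1)={L3,L8,L9}
  DF(L2)={L8,L9}
  DF(L3)={L9}
  DF(L4)={L9}
  DF(L5)={L8,L9}
  DF(L6)={L9}
  DF(L7)={L9}
  DF(L8)=∅
  DF(L9)=∅

φ for m: defs {L4,L6,L9}
  DF⁺ = {L9}

Answer: ["L9"]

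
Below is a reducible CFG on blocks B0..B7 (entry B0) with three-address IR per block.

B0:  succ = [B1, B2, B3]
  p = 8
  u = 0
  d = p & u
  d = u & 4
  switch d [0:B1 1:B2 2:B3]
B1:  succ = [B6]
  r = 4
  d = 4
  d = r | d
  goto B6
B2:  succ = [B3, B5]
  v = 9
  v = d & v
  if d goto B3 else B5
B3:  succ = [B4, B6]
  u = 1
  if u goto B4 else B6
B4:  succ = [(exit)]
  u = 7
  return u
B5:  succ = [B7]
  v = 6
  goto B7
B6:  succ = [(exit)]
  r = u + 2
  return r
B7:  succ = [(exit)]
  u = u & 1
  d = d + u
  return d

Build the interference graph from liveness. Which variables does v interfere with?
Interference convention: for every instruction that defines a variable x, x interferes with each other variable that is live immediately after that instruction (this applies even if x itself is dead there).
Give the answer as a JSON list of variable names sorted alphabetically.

Answer: ["d", "u"]

Derivation:
Block summaries:
  B0 def {d,p,u} use ∅
  B1 def {d,r} use ∅
  B2 def {v} use {d}
  B3 def {u} use ∅
  B4 def {u} use ∅
  B5 def {v} use ∅
  B6 def {r} use {u}
  B7 def {d,u} use {d,u}

Liveness:
  B0 li=∅ lo={d,u}
  B1 li={u} lo={u}
  B2 li={d,u} lo={d,u}
  B3 li=∅ lo={u}
  B4 li=∅ lo=∅
  B5 li={d,u} lo={d,u}
  B6 li={u} lo=∅
  B7 li={d,u} lo=∅

Interfere edges:
  d: {r,u,v}
  p: {u}
  r: {d,u}
  u: {d,p,r,v}
  v: {d,u}

N(v) = ["d", "u"]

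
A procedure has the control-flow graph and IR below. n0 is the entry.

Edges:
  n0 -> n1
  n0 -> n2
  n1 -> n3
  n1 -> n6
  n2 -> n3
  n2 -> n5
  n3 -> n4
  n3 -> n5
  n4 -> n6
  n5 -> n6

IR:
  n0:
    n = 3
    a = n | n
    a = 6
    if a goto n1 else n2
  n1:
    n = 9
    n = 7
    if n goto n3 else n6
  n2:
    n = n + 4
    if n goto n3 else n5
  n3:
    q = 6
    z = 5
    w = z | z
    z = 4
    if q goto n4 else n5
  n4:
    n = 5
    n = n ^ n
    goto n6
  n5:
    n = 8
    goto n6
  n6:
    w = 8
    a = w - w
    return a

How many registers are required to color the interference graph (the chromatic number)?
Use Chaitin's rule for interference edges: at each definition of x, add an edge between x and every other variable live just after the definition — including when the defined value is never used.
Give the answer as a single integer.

Answer: 2

Derivation:
Per-block:
  n0: def={a,n} ue=∅
  n1: def={n} ue=∅
  n2: def={n} ue={n}
  n3: def={q,w,z} ue=∅
  n4: def={n} ue=∅
  n5: def={n} ue=∅
  n6: def={a,w} ue=∅

Liveness:
  live n0: ∅→{n}
  live n1: ∅→∅
  live n2: {n}→∅
  live n3: ∅→∅
  live n4: ∅→∅
  live n5: ∅→∅
  live n6: ∅→∅

Interfere edges:
  a — {n}
  n — {a}
  q — {w,z}
  w — {q}
  z — {q}

Chromatic number:
  clique {a,n} ⇒ need ≥ 2
  2-colouring: c0={a,q}  c1={n,w,z}
  χ = 2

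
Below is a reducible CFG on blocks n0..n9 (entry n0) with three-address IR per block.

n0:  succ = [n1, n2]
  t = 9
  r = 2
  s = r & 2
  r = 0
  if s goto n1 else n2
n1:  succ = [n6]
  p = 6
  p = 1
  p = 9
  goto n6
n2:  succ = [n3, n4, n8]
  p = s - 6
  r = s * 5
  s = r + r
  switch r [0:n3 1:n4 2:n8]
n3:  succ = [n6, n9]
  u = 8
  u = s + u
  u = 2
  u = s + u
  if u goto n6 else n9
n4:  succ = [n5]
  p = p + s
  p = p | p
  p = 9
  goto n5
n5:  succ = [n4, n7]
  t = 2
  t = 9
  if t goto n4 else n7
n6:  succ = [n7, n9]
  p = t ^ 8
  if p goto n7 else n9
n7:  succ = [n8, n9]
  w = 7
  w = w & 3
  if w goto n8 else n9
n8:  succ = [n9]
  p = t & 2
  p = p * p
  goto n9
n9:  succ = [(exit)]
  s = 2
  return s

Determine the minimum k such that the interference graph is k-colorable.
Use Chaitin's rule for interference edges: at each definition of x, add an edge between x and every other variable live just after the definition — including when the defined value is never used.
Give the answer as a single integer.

Answer: 4

Analysis:
Block summaries:
  n0: def={r,s,t} ue=∅
  n1: def={p} ue=∅
  n2: def={p,r,s} ue={s}
  n3: def={u} ue={s}
  n4: def={p} ue={p,s}
  n5: def={t} ue=∅
  n6: def={p} ue={t}
  n7: def={w} ue=∅
  n8: def={p} ue={t}
  n9: def={s} ue=∅

Liveness:
  live n0: ∅→{s,t}
  live n1: {t}→{t}
  live n2: {s,t}→{p,s,t}
  live n3: {s,t}→{t}
  live n4: {p,s}→{p,s}
  live n5: {p,s}→{p,s,t}
  live n6: {t}→{t}
  live n7: {t}→{t}
  live n8: {t}→∅
  live n9: ∅→∅

Interfere edges:
  p — {r,s,t}
  r — {p,s,t}
  s — {p,r,t,u}
  t — {p,r,s,u,w}
  u — {s,t}
  w — {t}

Chromatic number:
  lower bound: {p,r,s,t} mutually conflict ⇒ χ ≥ 4
  assign p→c2 r→c3 s→c1 t→c0 u→c2 w→c1 — no edge inside a register ⇒ χ ≤ 4
  χ = 4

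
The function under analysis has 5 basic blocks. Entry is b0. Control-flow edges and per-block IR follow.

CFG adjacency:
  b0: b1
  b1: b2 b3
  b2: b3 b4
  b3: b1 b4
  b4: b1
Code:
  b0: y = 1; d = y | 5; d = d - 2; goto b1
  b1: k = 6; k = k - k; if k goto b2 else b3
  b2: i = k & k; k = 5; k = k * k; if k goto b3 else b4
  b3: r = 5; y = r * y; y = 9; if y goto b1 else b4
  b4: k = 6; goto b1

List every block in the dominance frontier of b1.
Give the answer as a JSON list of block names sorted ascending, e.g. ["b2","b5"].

idom tree: b1←b0 b2←b1 b3←b1 b4←b1
Join-block Dom:
  b1: preds {b0,b3,b4}: {b0} ∩ {b0,b1,b3} ∩ {b0,b1,b4} = {b0}; idom=b0
  b3: preds {b1,b2}: {b0,b1} ∩ {b0,b1,b2} = {b0,b1}; idom=b1
  b4: preds {b2,b3}: {b0,b1,b2} ∩ {b0,b1,b3} = {b0,b1}; idom=b1

Frontier:
  b1←b0: walk · to b0
  b1←b3: walk b3→b1 to b0
  b1←b4: walk b4→b1 to b0
  b3←b1: walk · to b1
  b3←b2: walk b2 to b1
  b4←b2: walk b2 to b1
  b4←b3: walk b3 to b1
  b0 → ∅
  b1 → {b1}
  b2 → {b3,b4}
  b3 → {b1,b4}
  b4 → {b1}

DF(b1) = ["b1"]

Answer: ["b1"]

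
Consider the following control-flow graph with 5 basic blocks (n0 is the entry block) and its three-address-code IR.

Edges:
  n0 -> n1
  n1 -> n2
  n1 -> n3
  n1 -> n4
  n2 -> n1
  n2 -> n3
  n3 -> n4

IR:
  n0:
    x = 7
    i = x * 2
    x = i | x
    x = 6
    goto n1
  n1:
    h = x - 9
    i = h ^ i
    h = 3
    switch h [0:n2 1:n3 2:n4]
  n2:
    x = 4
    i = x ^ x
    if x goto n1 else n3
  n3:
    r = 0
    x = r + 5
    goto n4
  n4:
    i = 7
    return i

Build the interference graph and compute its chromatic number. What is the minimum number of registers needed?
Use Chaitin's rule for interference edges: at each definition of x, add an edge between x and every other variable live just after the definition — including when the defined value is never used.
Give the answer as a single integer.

Answer: 2

Analysis:
Per-block:
  n0 def {i,x} use ∅
  n1 def {h,i} use {i,x}
  n2 def {i,x} use ∅
  n3 def {r,x} use ∅
  n4 def {i} use ∅

Live sets:
  n0 li=∅ lo={i,x}
  n1 li={i,x} lo=∅
  n2 li=∅ lo={i,x}
  n3 li=∅ lo=∅
  n4 li=∅ lo=∅

Interfere edges:
  h↔{i}
  i↔{h,x}
  r↔∅
  x↔{i}

Registers:
  lower bound: {h,i} mutually conflict ⇒ χ ≥ 2
  assign h→r1 i→r0 r→r0 x→r1 — no edge inside a register ⇒ χ ≤ 2
  χ = 2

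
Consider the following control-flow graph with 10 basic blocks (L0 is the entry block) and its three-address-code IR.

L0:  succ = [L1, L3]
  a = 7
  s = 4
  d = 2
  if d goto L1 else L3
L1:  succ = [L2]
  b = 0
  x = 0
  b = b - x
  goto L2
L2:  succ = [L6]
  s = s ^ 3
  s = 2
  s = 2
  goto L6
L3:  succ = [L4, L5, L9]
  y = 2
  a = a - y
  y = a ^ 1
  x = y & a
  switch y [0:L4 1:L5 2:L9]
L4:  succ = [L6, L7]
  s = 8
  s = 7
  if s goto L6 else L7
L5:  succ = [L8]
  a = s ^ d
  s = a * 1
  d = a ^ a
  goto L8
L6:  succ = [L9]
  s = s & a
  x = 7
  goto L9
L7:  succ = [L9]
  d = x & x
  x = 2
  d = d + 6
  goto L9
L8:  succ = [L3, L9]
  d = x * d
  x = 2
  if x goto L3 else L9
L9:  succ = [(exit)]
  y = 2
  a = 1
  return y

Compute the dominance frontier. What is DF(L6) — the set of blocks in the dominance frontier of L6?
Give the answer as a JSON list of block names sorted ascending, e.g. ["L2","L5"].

idom tree: L1←L0 L2←L1 L3←L0 L4←L3 L5←L3 L6←L0 L7←L4 L8←L5 L9←L0
Dom at joins:
  L3: preds {L0,L8}: {L0} ∩ {L0,L3,L5,L8} = {L0}; idom=L0
  L6: preds {L2,L4}: {L0,L1,L2} ∩ {L0,L3,L4} = {L0}; idom=L0
  L9: preds {L3,L6,L7,L8}: {L0,L3} ∩ {L0,L6} ∩ {L0,L3,L4,L7} ∩ {L0,L3,L5,L8} = {L0}; idom=L0

DF walk-up:
  L3←L0: walk · to L0
  L3←L8: walk L8→L5→L3 to L0
  L6←L2: walk L2→L1 to L0
  L6←L4: walk L4→L3 to L0
  L9←L3: walk L3 to L0
  L9←L6: walk L6 to L0
  L9←L7: walk L7→L4→L3 to L0
  L9←L8: walk L8→L5→L3 to L0
  DF(L0)=∅
  DF(L1)={L6}
  DF(L2)={L6}
  DF(L3)={L3,L6,L9}
  DF(L4)={L6,L9}
  DF(L5)={L3,L9}
  DF(L6)={L9}
  DF(L7)={L9}
  DF(L8)={L3,L9}
  DF(L9)=∅

DF(L6) = ["L9"]

Answer: ["L9"]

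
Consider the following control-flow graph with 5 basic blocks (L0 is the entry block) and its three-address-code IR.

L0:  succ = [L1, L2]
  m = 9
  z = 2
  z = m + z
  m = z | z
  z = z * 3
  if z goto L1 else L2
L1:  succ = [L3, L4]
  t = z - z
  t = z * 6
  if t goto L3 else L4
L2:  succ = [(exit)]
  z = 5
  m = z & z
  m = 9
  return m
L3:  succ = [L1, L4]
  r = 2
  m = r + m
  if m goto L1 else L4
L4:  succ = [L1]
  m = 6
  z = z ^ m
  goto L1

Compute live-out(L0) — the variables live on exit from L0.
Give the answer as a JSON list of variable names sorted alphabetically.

def/use:
  L0 def {m,z} use ∅
  L1 def {t} use {z}
  L2 def {m,z} use ∅
  L3 def {m,r} use {m}
  L4 def {m,z} use {z}

Live sets:
  L0: in=∅ out={m,z}
  L1: in={m,z} out={m,z}
  L2: in=∅ out=∅
  L3: in={m,z} out={m,z}
  L4: in={z} out={m,z}

live-out(L0) = ["m", "z"]

Answer: ["m", "z"]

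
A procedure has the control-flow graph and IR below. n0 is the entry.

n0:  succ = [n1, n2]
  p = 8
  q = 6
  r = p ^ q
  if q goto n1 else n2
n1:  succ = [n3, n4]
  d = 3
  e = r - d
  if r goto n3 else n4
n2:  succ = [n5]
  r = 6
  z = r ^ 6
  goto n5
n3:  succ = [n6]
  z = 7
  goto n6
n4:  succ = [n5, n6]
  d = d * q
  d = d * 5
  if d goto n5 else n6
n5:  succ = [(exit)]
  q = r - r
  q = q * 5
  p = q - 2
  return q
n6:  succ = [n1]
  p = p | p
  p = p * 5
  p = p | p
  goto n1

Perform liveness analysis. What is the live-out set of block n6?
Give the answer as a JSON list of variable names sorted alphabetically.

Per-block:
  n0 def {p,q,r} use ∅
  n1 def {d,e} use {r}
  n2 def {r,z} use ∅
  n3 def {z} use ∅
  n4 def {d} use {d,q}
  n5 def {p,q} use {r}
  n6 def {p} use {p}

Backward fixpoint:
  n0: in=∅ out={p,q,r}
  n1: in={p,q,r} out={d,p,q,r}
  n2: in=∅ out={r}
  n3: in={p,q,r} out={p,q,r}
  n4: in={d,p,q,r} out={p,q,r}
  n5: in={r} out=∅
  n6: in={p,q,r} out={p,q,r}

live-out(n6) = ["p", "q", "r"]

Answer: ["p", "q", "r"]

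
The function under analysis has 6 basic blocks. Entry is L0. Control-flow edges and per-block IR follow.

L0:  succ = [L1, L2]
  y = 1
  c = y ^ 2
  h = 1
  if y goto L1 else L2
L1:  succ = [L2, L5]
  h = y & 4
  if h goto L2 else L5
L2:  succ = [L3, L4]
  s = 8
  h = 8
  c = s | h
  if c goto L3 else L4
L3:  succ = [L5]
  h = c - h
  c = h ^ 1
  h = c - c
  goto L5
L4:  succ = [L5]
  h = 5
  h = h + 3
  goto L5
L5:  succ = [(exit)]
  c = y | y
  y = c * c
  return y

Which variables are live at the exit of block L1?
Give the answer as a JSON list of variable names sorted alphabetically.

Answer: ["y"]

Analysis:
Block summaries:
  L0: def={c,h,y} ue=∅
  L1: def={h} ue={y}
  L2: def={c,h,s} ue=∅
  L3: def={c,h} ue={c,h}
  L4: def={h} ue=∅
  L5: def={c,y} ue={y}

Backward fixpoint:
  live L0: ∅→{y}
  live L1: {y}→{y}
  live L2: {y}→{c,h,y}
  live L3: {c,h,y}→{y}
  live L4: {y}→{y}
  live L5: {y}→∅

live-out(L1) = ["y"]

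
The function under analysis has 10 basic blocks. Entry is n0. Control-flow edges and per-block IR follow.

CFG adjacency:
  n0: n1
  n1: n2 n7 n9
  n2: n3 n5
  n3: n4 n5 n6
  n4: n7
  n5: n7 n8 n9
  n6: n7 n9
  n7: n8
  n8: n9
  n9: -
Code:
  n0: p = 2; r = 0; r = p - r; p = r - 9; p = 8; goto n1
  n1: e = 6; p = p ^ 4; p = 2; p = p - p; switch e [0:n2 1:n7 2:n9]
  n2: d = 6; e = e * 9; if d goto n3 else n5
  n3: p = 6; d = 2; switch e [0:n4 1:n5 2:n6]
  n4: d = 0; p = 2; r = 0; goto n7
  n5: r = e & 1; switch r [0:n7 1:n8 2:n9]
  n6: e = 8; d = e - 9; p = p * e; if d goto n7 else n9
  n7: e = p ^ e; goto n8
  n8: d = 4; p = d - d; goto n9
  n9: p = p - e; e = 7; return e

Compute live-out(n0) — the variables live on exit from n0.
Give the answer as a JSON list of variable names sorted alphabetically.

Answer: ["p"]

Working:
Block summaries:
  n0 def {p,r} use ∅
  n1 def {e,p} use {p}
  n2 def {d,e} use {e}
  n3 def {d,p} use {e}
  n4 def {d,p,r} use ∅
  n5 def {r} use {e}
  n6 def {d,e,p} use {p}
  n7 def {e} use {e,p}
  n8 def {d,p} use ∅
  n9 def {e,p} use {e,p}

Live sets:
  live n0: ∅→{p}
  live n1: {p}→{e,p}
  live n2: {e,p}→{e,p}
  live n3: {e}→{e,p}
  live n4: {e}→{e,p}
  live n5: {e,p}→{e,p}
  live n6: {p}→{e,p}
  live n7: {e,p}→{e}
  live n8: {e}→{e,p}
  live n9: {e,p}→∅

live-out(n0) = ["p"]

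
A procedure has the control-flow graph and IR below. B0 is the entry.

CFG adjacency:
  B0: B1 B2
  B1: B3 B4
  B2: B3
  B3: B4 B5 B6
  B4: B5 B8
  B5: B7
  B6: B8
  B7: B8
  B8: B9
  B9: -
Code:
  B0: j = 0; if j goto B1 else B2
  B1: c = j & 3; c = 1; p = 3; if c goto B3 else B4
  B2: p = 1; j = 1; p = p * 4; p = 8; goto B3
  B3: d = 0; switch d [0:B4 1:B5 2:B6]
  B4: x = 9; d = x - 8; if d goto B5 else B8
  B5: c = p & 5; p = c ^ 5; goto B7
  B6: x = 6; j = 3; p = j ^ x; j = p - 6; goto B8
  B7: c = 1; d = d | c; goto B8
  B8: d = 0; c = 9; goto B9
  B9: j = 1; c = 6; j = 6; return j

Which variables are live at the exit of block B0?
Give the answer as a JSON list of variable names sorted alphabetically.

def/use:
  B0 def {j} use ∅
  B1 def {c,p} use {j}
  B2 def {j,p} use ∅
  B3 def {d} use ∅
  B4 def {d,x} use ∅
  B5 def {c,p} use {p}
  B6 def {j,p,x} use ∅
  B7 def {c,d} use {d}
  B8 def {c,d} use ∅
  B9 def {c,j} use ∅

Liveness:
  B0: in=∅ out={j}
  B1: in={j} out={p}
  B2: in=∅ out={p}
  B3: in={p} out={d,p}
  B4: in={p} out={d,p}
  B5: in={d,p} out={d}
  B6: in=∅ out=∅
  B7: in={d} out=∅
  B8: in=∅ out=∅
  B9: in=∅ out=∅

live-out(B0) = ["j"]

Answer: ["j"]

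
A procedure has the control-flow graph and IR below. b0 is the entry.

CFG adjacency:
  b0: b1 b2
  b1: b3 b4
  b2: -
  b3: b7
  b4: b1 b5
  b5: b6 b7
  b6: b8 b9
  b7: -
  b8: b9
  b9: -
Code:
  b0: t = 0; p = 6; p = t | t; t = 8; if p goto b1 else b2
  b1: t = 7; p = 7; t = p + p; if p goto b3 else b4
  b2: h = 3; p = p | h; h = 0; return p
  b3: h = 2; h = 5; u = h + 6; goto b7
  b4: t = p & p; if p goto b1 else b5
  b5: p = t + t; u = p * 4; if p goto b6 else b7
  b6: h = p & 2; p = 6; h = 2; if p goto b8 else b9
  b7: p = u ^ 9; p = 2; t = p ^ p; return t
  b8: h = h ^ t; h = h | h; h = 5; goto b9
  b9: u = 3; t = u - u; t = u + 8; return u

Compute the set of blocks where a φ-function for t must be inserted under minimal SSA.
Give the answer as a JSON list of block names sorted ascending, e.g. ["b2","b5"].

Answer: ["b1", "b7"]

Derivation:
idom tree: b1←b0 b2←b0 b3←b1 b4←b1 b5←b4 b6←b5 b7←b1 b8←b6 b9←b6
Dom∩ at merges:
  b1: preds {b0,b4}: {b0} ∩ {b0,b1,b4} = {b0}; idom=b0
  b7: preds {b3,b5}: {b0,b1,b3} ∩ {b0,b1,b4,b5} = {b0,b1}; idom=b1
  b9: preds {b6,b8}: {b0,b1,b4,b5,b6} ∩ {b0,b1,b4,b5,b6,b8} = {b0,b1,b4,b5,b6}; idom=b6

DF derivation:
  join b1 pred b0: · stop@b0
  join b1 pred b4: b4→b1 stop@b0
  join b7 pred b3: b3 stop@b1
  join b7 pred b5: b5→b4 stop@b1
  join b9 pred b6: · stop@b6
  join b9 pred b8: b8 stop@b6
  DF(b0)=∅
  DF(b1)={b1}
  DF(b2)=∅
  DF(b3)={b7}
  DF(b4)={b1,b7}
  DF(b5)={b7}
  DF(b6)=∅
  DF(b7)=∅
  DF(b8)={b9}
  DF(b9)=∅

φ for t: defs {b0,b1,b4,b7,b9}
  DF⁺ = {b1,b7}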